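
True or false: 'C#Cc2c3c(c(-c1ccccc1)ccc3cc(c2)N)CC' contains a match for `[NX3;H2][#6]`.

The pattern [NX3;H2][#6] describes a trivalent nitrogen with two H attached to carbon — a primary amine.
The molecule carries a primary amino group (-NH2), whose atoms satisfy every constraint of the query, so the pattern matches.

True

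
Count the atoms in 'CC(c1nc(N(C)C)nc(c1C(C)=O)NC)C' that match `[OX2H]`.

Check the 17 heavy atoms by environment: 2× n (aromatic, H0, X2) → no; 4× c (aromatic, H0, X3) → no; 1× N (H0, X3) → no; 6× C (H3, X4) → no; 1× C (H1, X4) → no; 1× C (H0, X3) → no; 1× O (H0, X1) → no; 1× N (H1, X3) → no.
No environment satisfies the query, so 0 matching atoms.

0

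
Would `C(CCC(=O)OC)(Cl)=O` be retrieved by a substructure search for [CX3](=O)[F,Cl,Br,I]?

Yes

The pattern [CX3](=O)[F,Cl,Br,I] describes a carbonyl carbon bonded to a halogen — an acyl halide.
The molecule carries an acyl chloride (-C(=O)Cl), whose atoms satisfy every constraint of the query, so the pattern matches.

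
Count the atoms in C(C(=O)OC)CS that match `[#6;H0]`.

The query [#6;H0] means: any carbon with no attached hydrogen.
Check the 7 heavy atoms by environment: 2× C (H2) → no; 1× S (H1) → no; 1× C (H0) → match; 2× O (H0) → no; 1× C (H3) → no.
That gives 1 matching atom.

1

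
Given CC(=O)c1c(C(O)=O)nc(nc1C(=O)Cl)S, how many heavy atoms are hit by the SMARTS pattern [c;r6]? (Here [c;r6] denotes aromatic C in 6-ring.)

The query [c;r6] means: aromatic carbon that belongs to a six-membered ring.
Check the 16 heavy atoms by environment: 2× n (aromatic, in 6-ring) → no; 4× c (aromatic, in 6-ring) → match; 1× S (acyclic) → no; 4× C (acyclic) → no; 4× O (acyclic) → no; 1× Cl (acyclic) → no.
That gives 4 matching atoms.

4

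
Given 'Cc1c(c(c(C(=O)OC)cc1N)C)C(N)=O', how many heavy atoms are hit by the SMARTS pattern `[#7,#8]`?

5

Check the 16 heavy atoms by environment: 6× c (aromatic) → no; 5× C → no; 3× O → match; 2× N → match.
Summing the matching environments: 3 + 2 = 5 matching atoms.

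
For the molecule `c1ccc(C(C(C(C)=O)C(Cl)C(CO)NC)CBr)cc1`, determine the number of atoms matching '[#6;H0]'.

2

Check the 20 heavy atoms by environment: 2× C (H2) → no; 4× C (H1) → no; 1× C (H0) → match; 1× O (H0) → no; 2× C (H3) → no; 1× Cl (H0) → no; 1× O (H1) → no; 1× Br (H0) → no; 1× N (H1) → no; 1× c (aromatic, H0) → match; 5× c (aromatic, H1) → no.
Summing the matching environments: 1 + 1 = 2 matching atoms.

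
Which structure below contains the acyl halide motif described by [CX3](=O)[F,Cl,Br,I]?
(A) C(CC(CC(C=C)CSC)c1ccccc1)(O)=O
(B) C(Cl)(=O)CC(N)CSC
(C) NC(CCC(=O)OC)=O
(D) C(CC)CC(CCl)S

B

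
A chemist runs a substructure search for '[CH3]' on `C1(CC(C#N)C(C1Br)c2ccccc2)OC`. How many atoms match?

1

The query [CH3] means: aliphatic carbon with exactly three hydrogens.
Check the 16 heavy atoms by environment: 4× C (H1) → no; 1× C (H2) → no; 1× C (H0) → no; 1× N (H0) → no; 1× O (H0) → no; 1× C (H3) → match; 1× Br (H0) → no; 1× c (aromatic, H0) → no; 5× c (aromatic, H1) → no.
That gives 1 matching atom.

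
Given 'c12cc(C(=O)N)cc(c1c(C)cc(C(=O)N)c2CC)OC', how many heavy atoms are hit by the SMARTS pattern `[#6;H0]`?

9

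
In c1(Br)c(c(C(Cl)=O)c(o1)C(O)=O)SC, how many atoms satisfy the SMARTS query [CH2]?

0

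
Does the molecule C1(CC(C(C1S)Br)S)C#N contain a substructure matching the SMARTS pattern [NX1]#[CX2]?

Yes

The pattern [NX1]#[CX2] describes a nitrogen triple-bonded to a two-connected carbon — a nitrile.
The molecule carries a nitrile (-C#N), whose atoms satisfy every constraint of the query, so the pattern matches.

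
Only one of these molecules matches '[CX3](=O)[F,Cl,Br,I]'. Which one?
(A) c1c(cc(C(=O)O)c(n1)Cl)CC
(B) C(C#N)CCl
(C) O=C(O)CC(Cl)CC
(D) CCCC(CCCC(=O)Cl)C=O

D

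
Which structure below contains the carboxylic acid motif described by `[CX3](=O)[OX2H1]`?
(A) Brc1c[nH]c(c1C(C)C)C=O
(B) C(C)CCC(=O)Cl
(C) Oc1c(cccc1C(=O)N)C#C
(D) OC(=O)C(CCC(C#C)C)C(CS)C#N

D

[CX3](=O)[OX2H1] describes an sp2 carbon double-bonded to O and single-bonded to an -OH oxygen (a carboxylic acid).
(A) has an aldehyde (-CHO) but there is no singly-bonded oxygen on the carbonyl carbon.
(B) has an acyl chloride (-C(=O)Cl) but the carbonyl is bonded to Cl, not to an -OH oxygen.
(C) has a primary amide (-C(=O)NH2) but the carbonyl is bonded to N, not to an -OH oxygen.
(D) contains a carboxylic acid group (-C(=O)OH), which satisfies every atom and bond constraint.
So the answer is (D).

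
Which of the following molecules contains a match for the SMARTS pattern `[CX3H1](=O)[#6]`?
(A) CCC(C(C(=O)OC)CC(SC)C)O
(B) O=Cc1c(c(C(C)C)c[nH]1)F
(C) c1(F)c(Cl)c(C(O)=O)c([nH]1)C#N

B

[CX3H1](=O)[#6] describes an sp2 carbon with one H, double-bonded to O and single-bonded to carbon (an aldehyde).
(A) has a methyl-ester group (-C(=O)OCH3) but the carbonyl carbon has H0, not H1.
(B) contains an aldehyde (-CHO), which satisfies every atom and bond constraint.
(C) has a carboxylic acid group (-C(=O)OH) but the carbonyl carbon has H0 and is bonded to O, not H1.
So the answer is (B).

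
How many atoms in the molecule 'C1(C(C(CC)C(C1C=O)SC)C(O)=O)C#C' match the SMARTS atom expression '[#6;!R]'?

7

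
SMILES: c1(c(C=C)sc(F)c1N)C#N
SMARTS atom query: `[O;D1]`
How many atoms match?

0

The query [O;D1] means: aliphatic oxygen bonded to exactly one heavy atom.
Check the 11 heavy atoms by environment: 1× s (aromatic, D2) → no; 4× c (aromatic, D3) → no; 1× F (D1) → no; 2× C (D2) → no; 2× N (D1) → no; 1× C (D1) → no.
No environment satisfies the query, so 0 matching atoms.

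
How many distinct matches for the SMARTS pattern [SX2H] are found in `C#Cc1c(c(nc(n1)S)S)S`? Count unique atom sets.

3

[SX2H] is the SMARTS for a thiol: an aliphatic sulfur with two connections, one being H.
The molecule carries 3 separate instances of a thiol (-SH) meeting every constraint; each maps to a distinct set of atoms, giving 3 matches.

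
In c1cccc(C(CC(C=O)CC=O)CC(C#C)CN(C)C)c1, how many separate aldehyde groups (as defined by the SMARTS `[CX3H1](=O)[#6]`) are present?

[CX3H1](=O)[#6] is the SMARTS for an aldehyde: an sp2 carbon with one H, double-bonded to O and single-bonded to carbon.
The molecule carries 2 separate instances of an aldehyde (-CHO) meeting every constraint; each maps to a distinct set of atoms, giving 2 matches.

2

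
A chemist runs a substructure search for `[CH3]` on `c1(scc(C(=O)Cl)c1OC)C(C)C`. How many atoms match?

3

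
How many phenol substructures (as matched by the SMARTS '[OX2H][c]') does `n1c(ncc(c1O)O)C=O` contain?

2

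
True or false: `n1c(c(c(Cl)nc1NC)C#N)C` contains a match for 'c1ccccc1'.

False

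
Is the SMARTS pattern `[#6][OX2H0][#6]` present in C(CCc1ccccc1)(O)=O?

No

The pattern [#6][OX2H0][#6] describes an aliphatic oxygen bridging two carbons with no H on the oxygen — an ether.
The closest candidate here is a carboxylic acid group (-C(=O)OH), but the -OH oxygen has H1; the =O is OX1, not OX2. No other fragment satisfies the full query, so there is no match.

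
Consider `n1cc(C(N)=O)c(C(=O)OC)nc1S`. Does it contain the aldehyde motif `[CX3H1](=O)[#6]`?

No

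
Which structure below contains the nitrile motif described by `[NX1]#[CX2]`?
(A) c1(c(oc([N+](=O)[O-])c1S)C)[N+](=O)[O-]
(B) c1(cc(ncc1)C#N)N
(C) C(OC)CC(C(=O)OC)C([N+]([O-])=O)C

[NX1]#[CX2] describes a nitrogen triple-bonded to a two-connected carbon (a nitrile).
(A) has a nitro group (-[N+](=O)[O-]) but there is no C#N triple bond.
(B) contains a nitrile (-C#N), which satisfies every atom and bond constraint.
(C) has a nitro group (-[N+](=O)[O-]) but there is no C#N triple bond.
So the answer is (B).

B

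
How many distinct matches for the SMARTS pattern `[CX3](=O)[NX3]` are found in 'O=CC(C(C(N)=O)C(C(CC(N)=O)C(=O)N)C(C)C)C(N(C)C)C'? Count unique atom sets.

3

[CX3](=O)[NX3] is the SMARTS for an amide: a carbonyl carbon bonded to a trivalent nitrogen.
The molecule carries 3 separate instances of a primary amide (-C(=O)NH2) meeting every constraint; each maps to a distinct set of atoms, giving 3 matches.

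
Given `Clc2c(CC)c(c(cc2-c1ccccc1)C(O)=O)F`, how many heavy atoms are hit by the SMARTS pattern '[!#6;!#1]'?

4

The query [!#6;!#1] means: not carbon and not hydrogen — any heteroatom.
Check the 19 heavy atoms by environment: 12× c (aromatic) → no; 3× C → no; 1× Cl → match; 1× F → match; 2× O → match.
Summing the matching environments: 1 + 1 + 2 = 4 matching atoms.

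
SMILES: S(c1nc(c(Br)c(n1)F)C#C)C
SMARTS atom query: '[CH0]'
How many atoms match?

1

Check the 12 heavy atoms by environment: 2× n (aromatic, H0) → no; 4× c (aromatic, H0) → no; 1× S (H0) → no; 1× C (H3) → no; 1× Br (H0) → no; 1× F (H0) → no; 1× C (H0) → match; 1× C (H1) → no.
That gives 1 matching atom.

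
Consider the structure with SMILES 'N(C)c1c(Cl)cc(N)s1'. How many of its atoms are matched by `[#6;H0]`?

3

The query [#6;H0] means: any carbon with no attached hydrogen.
Check the 9 heavy atoms by environment: 1× s (aromatic, H0) → no; 3× c (aromatic, H0) → match; 1× c (aromatic, H1) → no; 1× N (H1) → no; 1× C (H3) → no; 1× Cl (H0) → no; 1× N (H2) → no.
That gives 3 matching atoms.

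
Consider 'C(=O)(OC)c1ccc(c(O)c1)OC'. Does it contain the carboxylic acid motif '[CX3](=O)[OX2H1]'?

The pattern [CX3](=O)[OX2H1] describes an sp2 carbon double-bonded to O and single-bonded to an -OH oxygen — a carboxylic acid.
The closest candidate here is a methyl-ester group (-C(=O)OCH3), but the singly-bonded O has no H (OX2H0, not OX2H1). No other fragment satisfies the full query, so there is no match.

No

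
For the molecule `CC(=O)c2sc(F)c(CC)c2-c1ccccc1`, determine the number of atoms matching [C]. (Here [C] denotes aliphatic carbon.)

The query [C] means: uppercase C matches aliphatic (non-aromatic) carbon only.
Check the 17 heavy atoms by environment: 1× s (aromatic) → no; 10× c (aromatic) → no; 1× F → no; 4× C → match; 1× O → no.
That gives 4 matching atoms.

4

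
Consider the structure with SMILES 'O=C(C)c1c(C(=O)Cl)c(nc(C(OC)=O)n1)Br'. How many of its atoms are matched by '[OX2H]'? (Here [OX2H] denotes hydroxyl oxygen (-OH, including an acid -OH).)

0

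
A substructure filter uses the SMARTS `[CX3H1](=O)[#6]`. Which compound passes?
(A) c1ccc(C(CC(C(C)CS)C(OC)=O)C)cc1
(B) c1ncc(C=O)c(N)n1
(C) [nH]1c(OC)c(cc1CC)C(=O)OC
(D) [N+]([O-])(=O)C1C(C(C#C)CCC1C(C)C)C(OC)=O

B

[CX3H1](=O)[#6] describes an sp2 carbon with one H, double-bonded to O and single-bonded to carbon (an aldehyde).
(A) has a methyl-ester group (-C(=O)OCH3) but the carbonyl carbon has H0, not H1.
(B) contains an aldehyde (-CHO), which satisfies every atom and bond constraint.
(C) has a methyl-ester group (-C(=O)OCH3) but the carbonyl carbon has H0, not H1.
(D) has a methyl-ester group (-C(=O)OCH3) but the carbonyl carbon has H0, not H1.
So the answer is (B).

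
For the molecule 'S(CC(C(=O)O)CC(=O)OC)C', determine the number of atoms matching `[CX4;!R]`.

The query [CX4;!R] means: aliphatic carbon with four total connections, not in a ring.
Check the 12 heavy atoms by environment: 5× C (X4, acyclic) → match; 1× S (X2, acyclic) → no; 2× C (X3, acyclic) → no; 2× O (X1, acyclic) → no; 2× O (X2, acyclic) → no.
That gives 5 matching atoms.

5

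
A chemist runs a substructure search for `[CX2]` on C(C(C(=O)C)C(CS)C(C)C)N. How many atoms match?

0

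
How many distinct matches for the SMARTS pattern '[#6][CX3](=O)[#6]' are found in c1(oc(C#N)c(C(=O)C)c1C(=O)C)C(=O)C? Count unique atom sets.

3

[#6][CX3](=O)[#6] is the SMARTS for a ketone: a carbonyl carbon (no H) flanked by two carbons.
The molecule carries 3 separate instances of an acetyl/ketone group (-C(=O)CH3) meeting every constraint; each maps to a distinct set of atoms, giving 3 matches.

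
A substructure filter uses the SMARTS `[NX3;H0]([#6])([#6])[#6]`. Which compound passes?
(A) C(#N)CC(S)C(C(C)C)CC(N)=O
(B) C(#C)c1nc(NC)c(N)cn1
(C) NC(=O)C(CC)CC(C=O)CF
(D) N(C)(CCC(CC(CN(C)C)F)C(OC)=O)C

[NX3;H0]([#6])([#6])[#6] describes a trivalent nitrogen with no H, bonded to three carbons (a tertiary amine).
(A) has a primary amide (-C(=O)NH2) but the amide nitrogen has H2 and only one carbon neighbour.
(B) has a primary amino group (-NH2) but the nitrogen has H2, not H0 with three carbons.
(C) has a primary amide (-C(=O)NH2) but the amide nitrogen has H2 and only one carbon neighbour.
(D) contains a dimethylamino group (-N(CH3)2), which satisfies every atom and bond constraint.
So the answer is (D).

D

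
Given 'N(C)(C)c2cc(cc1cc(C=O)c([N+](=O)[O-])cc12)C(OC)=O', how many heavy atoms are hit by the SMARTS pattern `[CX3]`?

Check the 22 heavy atoms by environment: 10× c (aromatic, X3) → no; 2× C (X3) → match; 3× O (X1) → no; 1× O (X2) → no; 3× C (X4) → no; 1× N (X3) → no; 1× N (charge +1, X3) → no; 1× O (charge -1, X1) → no.
That gives 2 matching atoms.

2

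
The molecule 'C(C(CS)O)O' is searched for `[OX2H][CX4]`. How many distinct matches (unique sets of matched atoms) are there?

2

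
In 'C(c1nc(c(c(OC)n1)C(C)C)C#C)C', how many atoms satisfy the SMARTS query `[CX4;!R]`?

The query [CX4;!R] means: aliphatic carbon with four total connections, not in a ring.
Check the 15 heavy atoms by environment: 2× n (aromatic, X2, in 6-ring) → no; 4× c (aromatic, X3, in 6-ring) → no; 1× O (X2, acyclic) → no; 6× C (X4, acyclic) → match; 2× C (X2, acyclic) → no.
That gives 6 matching atoms.

6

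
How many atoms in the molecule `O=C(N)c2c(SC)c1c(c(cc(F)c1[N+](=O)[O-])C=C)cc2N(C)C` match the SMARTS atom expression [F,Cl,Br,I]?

1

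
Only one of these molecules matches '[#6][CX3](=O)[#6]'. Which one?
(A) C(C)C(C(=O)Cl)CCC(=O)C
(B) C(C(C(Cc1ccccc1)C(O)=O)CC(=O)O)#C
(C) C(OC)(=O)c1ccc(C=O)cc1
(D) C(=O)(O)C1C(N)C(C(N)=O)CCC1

A

[#6][CX3](=O)[#6] describes a carbonyl carbon (no H) flanked by two carbons (a ketone).
(A) contains an acetyl/ketone group (-C(=O)CH3), which satisfies every atom and bond constraint.
(B) has a carboxylic acid group (-C(=O)OH) but one neighbour of the carbonyl carbon is O, not C.
(C) has an aldehyde (-CHO) but the carbonyl carbon has H1, so it is not flanked by two carbons.
(D) has a carboxylic acid group (-C(=O)OH) but one neighbour of the carbonyl carbon is O, not C.
So the answer is (A).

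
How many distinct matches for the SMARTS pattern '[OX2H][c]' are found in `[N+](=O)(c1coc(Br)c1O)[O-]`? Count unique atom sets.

1

[OX2H][c] is the SMARTS for a phenol: a hydroxyl oxygen attached to an aromatic carbon.
Exactly one fragment in the molecule meets all constraints, giving 1 match.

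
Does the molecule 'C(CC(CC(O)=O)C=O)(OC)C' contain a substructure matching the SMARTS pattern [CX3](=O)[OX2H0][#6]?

No

The pattern [CX3](=O)[OX2H0][#6] describes a carbonyl carbon bonded to an oxygen that is itself bonded to carbon (no H on that O) — an ester.
The closest candidate here is a methoxy ether (-OCH3), but the ether oxygen is not adjacent to a C=O carbon. No other fragment satisfies the full query, so there is no match.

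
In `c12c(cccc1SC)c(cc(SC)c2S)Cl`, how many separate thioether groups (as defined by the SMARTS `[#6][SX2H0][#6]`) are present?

[#6][SX2H0][#6] is the SMARTS for a thioether: an aliphatic sulfur bridging two carbons with no H on the sulfur.
The molecule carries 2 separate instances of a methylthio ether (-SCH3) meeting every constraint; each maps to a distinct set of atoms, giving 2 matches.

2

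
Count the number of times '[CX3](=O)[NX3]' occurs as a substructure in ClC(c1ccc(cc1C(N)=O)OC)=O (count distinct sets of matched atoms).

[CX3](=O)[NX3] is the SMARTS for an amide: a carbonyl carbon bonded to a trivalent nitrogen.
Exactly one fragment in the molecule meets all constraints, giving 1 match.

1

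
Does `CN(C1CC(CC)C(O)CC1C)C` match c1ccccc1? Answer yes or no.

No

The pattern c1ccccc1 describes six aromatic carbons in a ring — a benzene ring.
The closest candidate here is a methyl group (-CH3), but no six-membered all-carbon aromatic ring is present. No other fragment satisfies the full query, so there is no match.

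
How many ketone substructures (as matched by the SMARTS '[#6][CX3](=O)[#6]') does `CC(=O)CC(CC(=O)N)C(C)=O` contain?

2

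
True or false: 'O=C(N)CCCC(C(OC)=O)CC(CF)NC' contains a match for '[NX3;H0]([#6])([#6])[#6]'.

False

The pattern [NX3;H0]([#6])([#6])[#6] describes a trivalent nitrogen with no H, bonded to three carbons — a tertiary amine.
The closest candidate here is a primary amide (-C(=O)NH2), but the amide nitrogen has H2 and only one carbon neighbour. No other fragment satisfies the full query, so there is no match.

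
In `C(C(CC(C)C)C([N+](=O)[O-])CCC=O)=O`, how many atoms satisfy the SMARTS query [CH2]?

3

The query [CH2] means: aliphatic carbon with exactly two hydrogens.
Check the 15 heavy atoms by environment: 3× C (H2) → match; 5× C (H1) → no; 3× O (H0) → no; 1× N (charge +1, H0) → no; 1× O (charge -1, H0) → no; 2× C (H3) → no.
That gives 3 matching atoms.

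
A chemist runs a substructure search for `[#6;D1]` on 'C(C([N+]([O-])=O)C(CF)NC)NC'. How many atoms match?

2

Check the 12 heavy atoms by environment: 2× C (D2) → no; 2× C (D3) → no; 2× N (D2) → no; 2× C (D1) → match; 1× N (charge +1, D3) → no; 1× O (charge -1, D1) → no; 1× O (D1) → no; 1× F (D1) → no.
That gives 2 matching atoms.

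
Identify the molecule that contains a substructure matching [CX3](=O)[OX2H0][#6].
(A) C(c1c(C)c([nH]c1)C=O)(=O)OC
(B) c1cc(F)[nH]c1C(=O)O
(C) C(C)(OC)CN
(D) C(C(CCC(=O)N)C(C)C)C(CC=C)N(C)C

[CX3](=O)[OX2H0][#6] describes a carbonyl carbon bonded to an oxygen that is itself bonded to carbon (no H on that O) (an ester).
(A) contains a methyl-ester group (-C(=O)OCH3), which satisfies every atom and bond constraint.
(B) has a carboxylic acid group (-C(=O)OH) but the singly-bonded O carries H (OX2H1, not H0).
(C) has a methoxy ether (-OCH3) but the ether oxygen is not adjacent to a C=O carbon.
(D) has a primary amide (-C(=O)NH2) but the carbonyl is bonded to N, not to an O-C linkage.
So the answer is (A).

A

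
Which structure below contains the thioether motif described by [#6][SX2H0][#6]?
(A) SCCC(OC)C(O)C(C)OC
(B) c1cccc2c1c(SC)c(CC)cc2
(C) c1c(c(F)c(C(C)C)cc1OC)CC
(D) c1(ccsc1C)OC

B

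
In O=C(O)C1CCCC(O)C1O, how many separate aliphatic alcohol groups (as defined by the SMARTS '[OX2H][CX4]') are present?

2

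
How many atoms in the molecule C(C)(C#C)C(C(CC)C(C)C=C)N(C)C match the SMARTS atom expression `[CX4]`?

10

The query [CX4] means: C with X4: aliphatic carbon with exactly 4 total connections (bonds + H).
Check the 15 heavy atoms by environment: 10× C (X4) → match; 2× C (X2) → no; 2× C (X3) → no; 1× N (X3) → no.
That gives 10 matching atoms.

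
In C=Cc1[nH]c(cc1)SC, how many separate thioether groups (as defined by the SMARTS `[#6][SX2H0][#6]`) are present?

1

[#6][SX2H0][#6] is the SMARTS for a thioether: an aliphatic sulfur bridging two carbons with no H on the sulfur.
Exactly one fragment in the molecule meets all constraints, giving 1 match.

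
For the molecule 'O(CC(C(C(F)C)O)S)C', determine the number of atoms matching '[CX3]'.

0

The query [CX3] means: C with X3: aliphatic carbon with exactly 3 total connections.
Check the 10 heavy atoms by environment: 6× C (X4) → no; 2× O (X2) → no; 1× F (X1) → no; 1× S (X2) → no.
No environment satisfies the query, so 0 matching atoms.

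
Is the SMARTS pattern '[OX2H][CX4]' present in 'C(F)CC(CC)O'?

Yes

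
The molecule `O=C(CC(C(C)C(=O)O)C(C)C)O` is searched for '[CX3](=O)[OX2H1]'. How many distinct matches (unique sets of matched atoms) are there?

[CX3](=O)[OX2H1] is the SMARTS for a carboxylic acid: an sp2 carbon double-bonded to O and single-bonded to an -OH oxygen.
The molecule carries 2 separate instances of a carboxylic acid group (-C(=O)OH) meeting every constraint; each maps to a distinct set of atoms, giving 2 matches.

2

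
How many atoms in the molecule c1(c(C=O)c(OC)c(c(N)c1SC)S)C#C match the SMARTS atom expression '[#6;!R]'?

5

The query [#6;!R] means: carbon not in any ring.
Check the 16 heavy atoms by environment: 6× c (aromatic, in 6-ring) → no; 5× C (acyclic) → match; 2× S (acyclic) → no; 2× O (acyclic) → no; 1× N (acyclic) → no.
That gives 5 matching atoms.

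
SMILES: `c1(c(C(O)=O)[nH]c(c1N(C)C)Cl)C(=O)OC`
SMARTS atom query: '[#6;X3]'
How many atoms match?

The query [#6;X3] means: any carbon (aromatic or not) with three total connections.
Check the 16 heavy atoms by environment: 1× n (aromatic, X3) → no; 4× c (aromatic, X3) → match; 1× N (X3) → no; 3× C (X4) → no; 1× Cl (X1) → no; 2× C (X3) → match; 2× O (X1) → no; 2× O (X2) → no.
Summing the matching environments: 4 + 2 = 6 matching atoms.

6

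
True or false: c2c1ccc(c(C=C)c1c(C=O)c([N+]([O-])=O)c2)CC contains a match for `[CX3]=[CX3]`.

The pattern [CX3]=[CX3] describes a non-aromatic C=C double bond between two sp2 carbons — an alkene.
The molecule carries a vinyl group (-CH=CH2), whose atoms satisfy every constraint of the query, so the pattern matches.

True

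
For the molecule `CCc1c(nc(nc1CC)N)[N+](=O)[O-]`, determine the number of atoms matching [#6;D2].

2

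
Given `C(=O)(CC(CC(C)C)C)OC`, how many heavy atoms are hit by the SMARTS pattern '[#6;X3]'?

Check the 11 heavy atoms by environment: 8× C (X4) → no; 1× C (X3) → match; 1× O (X1) → no; 1× O (X2) → no.
That gives 1 matching atom.

1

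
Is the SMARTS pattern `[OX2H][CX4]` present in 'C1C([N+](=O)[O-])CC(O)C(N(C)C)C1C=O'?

The pattern [OX2H][CX4] describes a hydroxyl oxygen bound to an sp3 (X4) carbon — an aliphatic alcohol.
The molecule carries a hydroxyl group (-OH), whose atoms satisfy every constraint of the query, so the pattern matches.

Yes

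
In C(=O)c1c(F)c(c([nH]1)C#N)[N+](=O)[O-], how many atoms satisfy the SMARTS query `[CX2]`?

1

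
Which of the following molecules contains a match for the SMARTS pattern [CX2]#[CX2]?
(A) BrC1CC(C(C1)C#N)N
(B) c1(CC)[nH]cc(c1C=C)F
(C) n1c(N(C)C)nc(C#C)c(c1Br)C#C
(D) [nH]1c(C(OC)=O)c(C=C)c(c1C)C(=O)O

C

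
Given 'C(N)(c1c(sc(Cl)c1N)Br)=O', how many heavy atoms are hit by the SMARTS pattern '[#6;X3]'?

Check the 11 heavy atoms by environment: 1× s (aromatic, X2) → no; 4× c (aromatic, X3) → match; 2× N (X3) → no; 1× Br (X1) → no; 1× C (X3) → match; 1× O (X1) → no; 1× Cl (X1) → no.
Summing the matching environments: 4 + 1 = 5 matching atoms.

5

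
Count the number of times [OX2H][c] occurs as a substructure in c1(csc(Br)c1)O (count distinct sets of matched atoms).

1

[OX2H][c] is the SMARTS for a phenol: a hydroxyl oxygen attached to an aromatic carbon.
Exactly one fragment in the molecule meets all constraints, giving 1 match.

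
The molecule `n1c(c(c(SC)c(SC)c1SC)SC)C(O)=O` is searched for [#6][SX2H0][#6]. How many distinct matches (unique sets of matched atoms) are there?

[#6][SX2H0][#6] is the SMARTS for a thioether: an aliphatic sulfur bridging two carbons with no H on the sulfur.
The molecule carries 4 separate instances of a methylthio ether (-SCH3) meeting every constraint; each maps to a distinct set of atoms, giving 4 matches.

4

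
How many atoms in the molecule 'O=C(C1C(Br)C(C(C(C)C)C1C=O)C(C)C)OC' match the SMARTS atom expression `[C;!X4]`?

2

The query [C;!X4] means: aliphatic carbon that does not have four total connections.
Check the 18 heavy atoms by environment: 12× C (X4) → no; 1× Br (X1) → no; 2× C (X3) → match; 2× O (X1) → no; 1× O (X2) → no.
That gives 2 matching atoms.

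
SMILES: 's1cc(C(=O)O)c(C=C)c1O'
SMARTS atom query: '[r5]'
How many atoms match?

5

Check the 11 heavy atoms by environment: 1× s (aromatic, in 5-ring) → match; 4× c (aromatic, in 5-ring) → match; 3× C (acyclic) → no; 3× O (acyclic) → no.
Summing the matching environments: 1 + 4 = 5 matching atoms.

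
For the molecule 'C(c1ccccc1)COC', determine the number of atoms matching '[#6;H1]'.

5

Check the 10 heavy atoms by environment: 2× C (H2) → no; 1× O (H0) → no; 1× C (H3) → no; 1× c (aromatic, H0) → no; 5× c (aromatic, H1) → match.
That gives 5 matching atoms.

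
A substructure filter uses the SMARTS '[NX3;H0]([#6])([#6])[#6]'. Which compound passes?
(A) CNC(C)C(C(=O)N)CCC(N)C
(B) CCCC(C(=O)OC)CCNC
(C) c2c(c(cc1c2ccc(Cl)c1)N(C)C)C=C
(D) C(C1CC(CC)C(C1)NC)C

C

[NX3;H0]([#6])([#6])[#6] describes a trivalent nitrogen with no H, bonded to three carbons (a tertiary amine).
(A) has an N-methylamino group (-NHCH3) but the nitrogen still has one H (H1), not H0.
(B) has an N-methylamino group (-NHCH3) but the nitrogen still has one H (H1), not H0.
(C) contains a dimethylamino group (-N(CH3)2), which satisfies every atom and bond constraint.
(D) has an N-methylamino group (-NHCH3) but the nitrogen still has one H (H1), not H0.
So the answer is (C).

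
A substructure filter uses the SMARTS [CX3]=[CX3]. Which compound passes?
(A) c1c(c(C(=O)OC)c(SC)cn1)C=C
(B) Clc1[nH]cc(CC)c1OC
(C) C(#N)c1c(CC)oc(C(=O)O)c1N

[CX3]=[CX3] describes a non-aromatic C=C double bond between two sp2 carbons (an alkene).
(A) contains a vinyl group (-CH=CH2), which satisfies every atom and bond constraint.
(B) has an ethyl group (-CH2CH3) but its C-C bond is a single bond between CX4 carbons, not CX3=CX3.
(C) has an ethyl group (-CH2CH3) but its C-C bond is a single bond between CX4 carbons, not CX3=CX3.
So the answer is (A).

A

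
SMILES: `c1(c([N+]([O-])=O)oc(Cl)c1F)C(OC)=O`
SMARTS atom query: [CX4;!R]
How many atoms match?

1

The query [CX4;!R] means: aliphatic carbon with four total connections, not in a ring.
Check the 14 heavy atoms by environment: 1× o (aromatic, X2, in 5-ring) → no; 4× c (aromatic, X3, in 5-ring) → no; 1× C (X3, acyclic) → no; 2× O (X1, acyclic) → no; 1× O (X2, acyclic) → no; 1× C (X4, acyclic) → match; 1× N (charge +1, X3, acyclic) → no; 1× O (charge -1, X1, acyclic) → no; 1× F (X1, acyclic) → no; 1× Cl (X1, acyclic) → no.
That gives 1 matching atom.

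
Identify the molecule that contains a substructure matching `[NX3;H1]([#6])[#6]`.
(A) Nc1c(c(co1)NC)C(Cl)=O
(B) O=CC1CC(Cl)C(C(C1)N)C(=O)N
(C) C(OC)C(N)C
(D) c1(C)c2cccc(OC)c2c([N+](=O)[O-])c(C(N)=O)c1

[NX3;H1]([#6])[#6] describes a trivalent nitrogen with one H, bonded to two carbons (a secondary amine).
(A) contains an N-methylamino group (-NHCH3), which satisfies every atom and bond constraint.
(B) has a primary amide (-C(=O)NH2) but the -C(=O)NH2 nitrogen has H2, not H1.
(C) has a primary amino group (-NH2) but the nitrogen has H2 and only one carbon neighbour.
(D) has a primary amide (-C(=O)NH2) but the -C(=O)NH2 nitrogen has H2, not H1.
So the answer is (A).

A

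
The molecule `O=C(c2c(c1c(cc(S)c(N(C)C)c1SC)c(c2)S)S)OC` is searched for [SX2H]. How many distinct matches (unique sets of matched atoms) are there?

3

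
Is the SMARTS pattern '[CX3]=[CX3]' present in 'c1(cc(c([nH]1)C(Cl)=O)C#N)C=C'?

The pattern [CX3]=[CX3] describes a non-aromatic C=C double bond between two sp2 carbons — an alkene.
The molecule carries a vinyl group (-CH=CH2), whose atoms satisfy every constraint of the query, so the pattern matches.

Yes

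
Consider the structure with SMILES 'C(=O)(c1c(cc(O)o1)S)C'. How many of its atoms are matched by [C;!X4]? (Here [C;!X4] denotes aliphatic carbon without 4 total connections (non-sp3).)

The query [C;!X4] means: aliphatic carbon that does not have four total connections.
Check the 10 heavy atoms by environment: 1× o (aromatic, X2) → no; 4× c (aromatic, X3) → no; 1× C (X3) → match; 1× O (X1) → no; 1× C (X4) → no; 1× S (X2) → no; 1× O (X2) → no.
That gives 1 matching atom.

1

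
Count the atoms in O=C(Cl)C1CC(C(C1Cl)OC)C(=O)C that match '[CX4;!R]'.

2

Check the 14 heavy atoms by environment: 5× C (X4, in 5-ring) → no; 1× O (X2, acyclic) → no; 2× C (X4, acyclic) → match; 2× C (X3, acyclic) → no; 2× O (X1, acyclic) → no; 2× Cl (X1, acyclic) → no.
That gives 2 matching atoms.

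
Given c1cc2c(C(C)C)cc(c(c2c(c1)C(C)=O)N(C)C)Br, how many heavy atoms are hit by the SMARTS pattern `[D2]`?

4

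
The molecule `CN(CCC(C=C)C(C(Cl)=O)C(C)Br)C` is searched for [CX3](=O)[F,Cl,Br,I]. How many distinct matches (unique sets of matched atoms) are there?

[CX3](=O)[F,Cl,Br,I] is the SMARTS for an acyl halide: a carbonyl carbon bonded to a halogen.
Exactly one fragment in the molecule meets all constraints, giving 1 match.

1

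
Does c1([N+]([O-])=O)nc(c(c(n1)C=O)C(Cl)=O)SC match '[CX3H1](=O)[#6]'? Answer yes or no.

Yes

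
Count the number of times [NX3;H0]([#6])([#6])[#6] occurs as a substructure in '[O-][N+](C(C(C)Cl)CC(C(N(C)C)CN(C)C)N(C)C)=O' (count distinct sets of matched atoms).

3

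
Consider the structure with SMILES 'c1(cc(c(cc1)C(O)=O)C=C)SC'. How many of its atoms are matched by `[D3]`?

4

The query [D3] means: atom with exactly three heavy-atom neighbours.
Check the 13 heavy atoms by environment: 3× c (aromatic, D3) → match; 3× c (aromatic, D2) → no; 1× S (D2) → no; 2× C (D1) → no; 1× C (D2) → no; 1× C (D3) → match; 2× O (D1) → no.
Summing the matching environments: 3 + 1 = 4 matching atoms.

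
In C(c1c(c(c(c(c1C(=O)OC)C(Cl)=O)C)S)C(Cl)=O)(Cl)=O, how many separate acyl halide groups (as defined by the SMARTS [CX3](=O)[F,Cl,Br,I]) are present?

3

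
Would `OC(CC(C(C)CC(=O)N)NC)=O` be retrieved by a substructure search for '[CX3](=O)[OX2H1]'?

Yes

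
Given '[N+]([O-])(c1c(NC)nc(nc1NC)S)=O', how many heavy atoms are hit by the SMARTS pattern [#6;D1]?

2

The query [#6;D1] means: carbon bonded to exactly one heavy atom.
Check the 14 heavy atoms by environment: 2× n (aromatic, D2) → no; 4× c (aromatic, D3) → no; 2× N (D2) → no; 2× C (D1) → match; 1× N (charge +1, D3) → no; 1× O (charge -1, D1) → no; 1× O (D1) → no; 1× S (D1) → no.
That gives 2 matching atoms.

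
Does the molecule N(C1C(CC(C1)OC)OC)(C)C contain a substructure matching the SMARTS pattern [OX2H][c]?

The pattern [OX2H][c] describes a hydroxyl oxygen attached to an aromatic carbon — a phenol.
The closest candidate here is a methoxy ether (-OCH3), but the oxygen has H0, not H1. No other fragment satisfies the full query, so there is no match.

No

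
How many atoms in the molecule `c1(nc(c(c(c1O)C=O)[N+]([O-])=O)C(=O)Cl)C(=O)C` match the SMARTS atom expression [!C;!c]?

The query [!C;!c] means: neither aliphatic nor aromatic carbon — same as [!#6].
Check the 18 heavy atoms by environment: 1× n (aromatic) → match; 5× c (aromatic) → no; 4× C → no; 5× O → match; 1× Cl → match; 1× N (charge +1) → match; 1× O (charge -1) → match.
Summing the matching environments: 1 + 5 + 1 + 1 + 1 = 9 matching atoms.

9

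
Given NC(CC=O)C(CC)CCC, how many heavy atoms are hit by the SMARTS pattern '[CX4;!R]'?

8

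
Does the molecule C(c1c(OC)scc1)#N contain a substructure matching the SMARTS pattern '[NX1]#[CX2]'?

Yes

The pattern [NX1]#[CX2] describes a nitrogen triple-bonded to a two-connected carbon — a nitrile.
The molecule carries a nitrile (-C#N), whose atoms satisfy every constraint of the query, so the pattern matches.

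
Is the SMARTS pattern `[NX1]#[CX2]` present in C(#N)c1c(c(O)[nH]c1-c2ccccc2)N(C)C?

The pattern [NX1]#[CX2] describes a nitrogen triple-bonded to a two-connected carbon — a nitrile.
The molecule carries a nitrile (-C#N), whose atoms satisfy every constraint of the query, so the pattern matches.

Yes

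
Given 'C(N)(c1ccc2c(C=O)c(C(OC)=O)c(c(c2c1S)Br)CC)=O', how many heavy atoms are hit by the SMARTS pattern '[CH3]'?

The query [CH3] means: aliphatic carbon with exactly three hydrogens.
Check the 23 heavy atoms by environment: 8× c (aromatic, H0) → no; 2× c (aromatic, H1) → no; 1× C (H1) → no; 4× O (H0) → no; 2× C (H0) → no; 2× C (H3) → match; 1× C (H2) → no; 1× S (H1) → no; 1× N (H2) → no; 1× Br (H0) → no.
That gives 2 matching atoms.

2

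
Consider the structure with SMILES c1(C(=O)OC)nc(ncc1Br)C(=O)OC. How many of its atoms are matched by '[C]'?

4

Check the 15 heavy atoms by environment: 2× n (aromatic) → no; 4× c (aromatic) → no; 1× Br → no; 4× C → match; 4× O → no.
That gives 4 matching atoms.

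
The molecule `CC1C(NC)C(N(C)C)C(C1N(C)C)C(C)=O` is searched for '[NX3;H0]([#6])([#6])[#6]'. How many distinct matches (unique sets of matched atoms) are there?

2

[NX3;H0]([#6])([#6])[#6] is the SMARTS for a tertiary amine: a trivalent nitrogen with no H, bonded to three carbons.
The molecule carries 2 separate instances of a dimethylamino group (-N(CH3)2) meeting every constraint; each maps to a distinct set of atoms, giving 2 matches.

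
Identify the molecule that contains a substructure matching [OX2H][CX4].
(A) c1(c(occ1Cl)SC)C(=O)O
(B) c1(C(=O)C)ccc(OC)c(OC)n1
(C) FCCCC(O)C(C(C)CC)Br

C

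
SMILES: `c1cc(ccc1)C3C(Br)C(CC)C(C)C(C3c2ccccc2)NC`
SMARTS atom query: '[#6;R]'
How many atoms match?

18

The query [#6;R] means: carbon that is part of a ring.
Check the 24 heavy atoms by environment: 6× C (in 6-ring) → match; 12× c (aromatic, in 6-ring) → match; 1× N (acyclic) → no; 4× C (acyclic) → no; 1× Br (acyclic) → no.
Summing the matching environments: 6 + 12 = 18 matching atoms.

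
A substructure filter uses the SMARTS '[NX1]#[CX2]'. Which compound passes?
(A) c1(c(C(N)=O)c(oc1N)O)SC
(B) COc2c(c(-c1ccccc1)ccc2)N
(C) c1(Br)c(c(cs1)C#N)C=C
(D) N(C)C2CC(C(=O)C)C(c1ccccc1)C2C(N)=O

C

[NX1]#[CX2] describes a nitrogen triple-bonded to a two-connected carbon (a nitrile).
(A) has a primary amide (-C(=O)NH2) but the nitrogen is NX3, not NX1.
(B) has a primary amino group (-NH2) but the nitrogen is NX3 (three connections), not NX1 triple-bonded.
(C) contains a nitrile (-C#N), which satisfies every atom and bond constraint.
(D) has a primary amide (-C(=O)NH2) but the nitrogen is NX3, not NX1.
So the answer is (C).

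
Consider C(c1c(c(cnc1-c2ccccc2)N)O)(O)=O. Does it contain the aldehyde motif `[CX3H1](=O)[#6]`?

No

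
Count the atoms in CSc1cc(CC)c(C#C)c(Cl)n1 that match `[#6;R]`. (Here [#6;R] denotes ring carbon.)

5

Check the 13 heavy atoms by environment: 1× n (aromatic, in 6-ring) → no; 5× c (aromatic, in 6-ring) → match; 1× Cl (acyclic) → no; 1× S (acyclic) → no; 5× C (acyclic) → no.
That gives 5 matching atoms.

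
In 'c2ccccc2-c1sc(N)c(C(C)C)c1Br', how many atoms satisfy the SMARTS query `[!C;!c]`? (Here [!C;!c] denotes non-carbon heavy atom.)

The query [!C;!c] means: neither aliphatic nor aromatic carbon — same as [!#6].
Check the 16 heavy atoms by environment: 1× s (aromatic) → match; 10× c (aromatic) → no; 3× C → no; 1× Br → match; 1× N → match.
Summing the matching environments: 1 + 1 + 1 = 3 matching atoms.

3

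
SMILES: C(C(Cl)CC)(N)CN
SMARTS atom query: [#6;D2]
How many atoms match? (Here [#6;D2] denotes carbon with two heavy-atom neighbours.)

Check the 8 heavy atoms by environment: 2× C (D2) → match; 2× C (D3) → no; 1× Cl (D1) → no; 1× C (D1) → no; 2× N (D1) → no.
That gives 2 matching atoms.

2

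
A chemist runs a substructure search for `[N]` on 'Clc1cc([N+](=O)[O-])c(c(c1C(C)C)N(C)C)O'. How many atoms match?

2

Check the 17 heavy atoms by environment: 6× c (aromatic) → no; 1× N → match; 5× C → no; 1× Cl → no; 2× O → no; 1× N (charge +1) → match; 1× O (charge -1) → no.
Summing the matching environments: 1 + 1 = 2 matching atoms.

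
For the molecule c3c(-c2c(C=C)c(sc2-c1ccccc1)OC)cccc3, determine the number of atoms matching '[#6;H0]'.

6

The query [#6;H0] means: any carbon with no attached hydrogen.
Check the 21 heavy atoms by environment: 1× s (aromatic, H0) → no; 6× c (aromatic, H0) → match; 10× c (aromatic, H1) → no; 1× C (H1) → no; 1× C (H2) → no; 1× O (H0) → no; 1× C (H3) → no.
That gives 6 matching atoms.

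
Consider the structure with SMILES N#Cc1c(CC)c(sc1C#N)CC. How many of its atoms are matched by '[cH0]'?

The query [cH0] means: aromatic carbon with no attached hydrogen (substituted or ring-fusion).
Check the 13 heavy atoms by environment: 1× s (aromatic, H0) → no; 4× c (aromatic, H0) → match; 2× C (H0) → no; 2× N (H0) → no; 2× C (H2) → no; 2× C (H3) → no.
That gives 4 matching atoms.

4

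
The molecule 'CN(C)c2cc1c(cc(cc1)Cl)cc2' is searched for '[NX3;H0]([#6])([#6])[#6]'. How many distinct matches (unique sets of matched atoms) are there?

[NX3;H0]([#6])([#6])[#6] is the SMARTS for a tertiary amine: a trivalent nitrogen with no H, bonded to three carbons.
Exactly one fragment in the molecule meets all constraints, giving 1 match.

1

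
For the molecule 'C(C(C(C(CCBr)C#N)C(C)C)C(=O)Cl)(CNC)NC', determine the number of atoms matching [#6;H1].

5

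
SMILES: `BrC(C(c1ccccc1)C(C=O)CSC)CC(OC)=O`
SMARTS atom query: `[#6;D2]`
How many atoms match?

8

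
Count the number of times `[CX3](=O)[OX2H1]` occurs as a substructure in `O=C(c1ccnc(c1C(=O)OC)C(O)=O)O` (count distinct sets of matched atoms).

[CX3](=O)[OX2H1] is the SMARTS for a carboxylic acid: an sp2 carbon double-bonded to O and single-bonded to an -OH oxygen.
The molecule carries 2 separate instances of a carboxylic acid group (-C(=O)OH) meeting every constraint; each maps to a distinct set of atoms, giving 2 matches.

2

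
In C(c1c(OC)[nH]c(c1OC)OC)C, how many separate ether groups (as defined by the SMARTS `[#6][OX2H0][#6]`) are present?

[#6][OX2H0][#6] is the SMARTS for an ether: an aliphatic oxygen bridging two carbons with no H on the oxygen.
The molecule carries 3 separate instances of a methoxy ether (-OCH3) meeting every constraint; each maps to a distinct set of atoms, giving 3 matches.

3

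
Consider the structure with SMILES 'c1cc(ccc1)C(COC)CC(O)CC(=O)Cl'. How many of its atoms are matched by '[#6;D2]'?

Check the 17 heavy atoms by environment: 3× C (D2) → match; 3× C (D3) → no; 2× O (D1) → no; 1× O (D2) → no; 1× C (D1) → no; 1× Cl (D1) → no; 1× c (aromatic, D3) → no; 5× c (aromatic, D2) → match.
Summing the matching environments: 3 + 5 = 8 matching atoms.

8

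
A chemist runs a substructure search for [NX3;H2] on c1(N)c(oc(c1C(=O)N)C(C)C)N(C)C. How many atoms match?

2

Check the 15 heavy atoms by environment: 1× o (aromatic, H0, X2) → no; 4× c (aromatic, H0, X3) → no; 1× C (H0, X3) → no; 1× O (H0, X1) → no; 2× N (H2, X3) → match; 1× N (H0, X3) → no; 4× C (H3, X4) → no; 1× C (H1, X4) → no.
That gives 2 matching atoms.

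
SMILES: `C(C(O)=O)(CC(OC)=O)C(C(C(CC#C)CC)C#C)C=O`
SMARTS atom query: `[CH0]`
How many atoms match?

The query [CH0] means: aliphatic carbon with no attached hydrogen.
Check the 21 heavy atoms by environment: 3× C (H2) → no; 7× C (H1) → no; 2× C (H3) → no; 4× C (H0) → match; 4× O (H0) → no; 1× O (H1) → no.
That gives 4 matching atoms.

4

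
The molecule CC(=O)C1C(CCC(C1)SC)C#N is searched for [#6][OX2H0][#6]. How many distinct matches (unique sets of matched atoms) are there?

0

[#6][OX2H0][#6] is the SMARTS for an ether: an aliphatic oxygen bridging two carbons with no H on the oxygen.
No fragment in the molecule satisfies every constraint, giving 0 matches.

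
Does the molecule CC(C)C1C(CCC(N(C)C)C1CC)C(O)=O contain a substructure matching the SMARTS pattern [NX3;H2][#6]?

No

The pattern [NX3;H2][#6] describes a trivalent nitrogen with two H attached to carbon — a primary amine.
The closest candidate here is a dimethylamino group (-N(CH3)2), but the nitrogen has H0, not H2. No other fragment satisfies the full query, so there is no match.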